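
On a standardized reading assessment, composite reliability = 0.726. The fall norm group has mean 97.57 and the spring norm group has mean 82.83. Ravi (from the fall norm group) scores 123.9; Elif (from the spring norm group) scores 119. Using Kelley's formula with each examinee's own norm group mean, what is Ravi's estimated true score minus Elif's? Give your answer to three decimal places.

7.596

T̂_Ravi = 0.726(123.9) + 0.274(97.57) = 116.68558
T̂_Elif = 0.726(119) + 0.274(82.83) = 109.08942
Difference = 116.68558 − 109.08942 = 7.59616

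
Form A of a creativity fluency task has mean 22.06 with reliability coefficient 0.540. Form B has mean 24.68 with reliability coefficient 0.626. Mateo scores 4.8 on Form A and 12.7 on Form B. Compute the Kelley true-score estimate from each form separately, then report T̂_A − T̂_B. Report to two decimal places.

T̂_A = 0.540(4.8) + 0.460(22.06) = 12.7396
T̂_B = 0.626(12.7) + 0.374(24.68) = 17.1805
T̂_A − T̂_B = -4.4409

-4.44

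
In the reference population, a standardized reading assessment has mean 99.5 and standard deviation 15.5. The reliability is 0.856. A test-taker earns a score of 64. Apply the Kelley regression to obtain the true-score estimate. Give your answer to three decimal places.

69.112

Regress the observed score toward the mean by the unreliability: T̂ = 0.856·64 + 0.144·99.5 = 54.784 + 14.3280 = 69.1120.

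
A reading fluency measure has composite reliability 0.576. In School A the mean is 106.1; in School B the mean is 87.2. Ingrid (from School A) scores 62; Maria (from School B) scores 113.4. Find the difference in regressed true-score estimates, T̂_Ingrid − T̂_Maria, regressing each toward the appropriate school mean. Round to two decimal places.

-21.59

T̂_Ingrid = 0.576(62) + 0.424(106.1) = 80.6984
T̂_Maria = 0.576(113.4) + 0.424(87.2) = 102.2912
Difference = 80.6984 − 102.2912 = -21.5928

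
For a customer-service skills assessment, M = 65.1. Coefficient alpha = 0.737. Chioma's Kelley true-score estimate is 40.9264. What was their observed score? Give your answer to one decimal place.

T̂ = ρX + (1 − ρ)μ  ⇒  X = (T̂ − (1 − ρ)μ) / ρ
X = (40.9264 − 0.263 × 65.1) / 0.737 = (40.9264 − 17.1213) / 0.737 = 23.8051 / 0.737 = 32.300

32.3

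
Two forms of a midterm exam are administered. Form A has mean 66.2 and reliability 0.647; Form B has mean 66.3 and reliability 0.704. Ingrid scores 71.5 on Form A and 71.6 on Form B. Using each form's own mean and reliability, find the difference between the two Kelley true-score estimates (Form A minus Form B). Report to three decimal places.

T̂_A = 0.647(71.5) + 0.353(66.2) = 69.62910
T̂_B = 0.704(71.6) + 0.296(66.3) = 70.03120
T̂_A − T̂_B = -0.40210

-0.402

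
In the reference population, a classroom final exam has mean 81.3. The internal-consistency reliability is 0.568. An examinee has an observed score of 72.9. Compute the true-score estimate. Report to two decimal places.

76.53

Regress the observed score toward the mean by the unreliability: T̂ = 0.568·72.9 + 0.432·81.3 = 41.4072 + 35.1216 = 76.529.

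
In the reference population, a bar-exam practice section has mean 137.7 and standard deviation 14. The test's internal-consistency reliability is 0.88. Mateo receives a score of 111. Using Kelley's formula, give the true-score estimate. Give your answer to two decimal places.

Kelley's formula gives T̂ = 0.88·111 + 0.12·137.7 = 97.68 + 16.524 = 114.204.

114.20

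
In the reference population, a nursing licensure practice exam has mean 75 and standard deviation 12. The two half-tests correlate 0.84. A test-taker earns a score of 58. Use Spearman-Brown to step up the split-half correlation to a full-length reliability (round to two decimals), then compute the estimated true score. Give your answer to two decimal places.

Spearman-Brown: ρ = 2r/(1 + r) = 2(0.84)/(1 + 0.84) = 1.680/1.84 = 0.9130 → 0.91
Kelley's formula gives T̂ = 0.91·58 + 0.09·75 = 52.78 + 6.75 = 59.530.

59.53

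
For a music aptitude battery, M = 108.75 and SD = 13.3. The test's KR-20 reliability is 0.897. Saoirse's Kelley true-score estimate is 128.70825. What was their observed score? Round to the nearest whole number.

T̂ = ρX + (1 − ρ)μ  ⇒  X = (T̂ − (1 − ρ)μ) / ρ
X = (128.70825 − 0.103 × 108.75) / 0.897 = (128.70825 − 11.20125) / 0.897 = 117.50700 / 0.897 = 131.00

131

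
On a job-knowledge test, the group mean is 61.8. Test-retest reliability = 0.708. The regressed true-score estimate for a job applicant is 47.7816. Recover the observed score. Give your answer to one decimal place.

42.0

T̂ = ρX + (1 − ρ)μ  ⇒  X = (T̂ − (1 − ρ)μ) / ρ
X = (47.7816 − 0.292 × 61.8) / 0.708 = (47.7816 − 18.0456) / 0.708 = 29.7360 / 0.708 = 42.000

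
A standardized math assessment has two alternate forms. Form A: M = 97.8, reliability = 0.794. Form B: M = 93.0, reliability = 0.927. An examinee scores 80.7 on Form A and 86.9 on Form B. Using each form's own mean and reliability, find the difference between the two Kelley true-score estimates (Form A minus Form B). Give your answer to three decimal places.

-3.123

T̂_A = 0.794(80.7) + 0.206(97.8) = 84.22260
T̂_B = 0.927(86.9) + 0.073(93.0) = 87.34530
T̂_A − T̂_B = -3.12270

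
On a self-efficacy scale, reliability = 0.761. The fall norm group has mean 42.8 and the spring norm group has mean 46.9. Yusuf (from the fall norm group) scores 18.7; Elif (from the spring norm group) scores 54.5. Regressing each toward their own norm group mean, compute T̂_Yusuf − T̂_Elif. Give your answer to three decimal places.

T̂_Yusuf = 0.761(18.7) + 0.239(42.8) = 24.45990
T̂_Elif = 0.761(54.5) + 0.239(46.9) = 52.68360
Difference = 24.45990 − 52.68360 = -28.22370

-28.224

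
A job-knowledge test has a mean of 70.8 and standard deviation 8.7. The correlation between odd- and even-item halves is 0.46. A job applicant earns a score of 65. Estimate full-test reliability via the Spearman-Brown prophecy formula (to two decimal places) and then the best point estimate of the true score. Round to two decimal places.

Spearman-Brown: ρ = 2r/(1 + r) = 2(0.46)/(1 + 0.46) = 0.920/1.46 = 0.6301 → 0.63
Weight the observed score by reliability and the mean by (1 − reliability): T̂ = 0.63·65 + 0.37·70.8 = 40.95 + 26.196 = 67.146.

67.15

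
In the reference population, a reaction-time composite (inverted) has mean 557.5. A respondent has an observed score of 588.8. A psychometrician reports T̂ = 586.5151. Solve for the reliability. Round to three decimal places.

0.927

T̂ = ρX + (1 − ρ)μ  ⇒  T̂ − μ = ρ(X − μ)
ρ = (T̂ − μ)/(X − μ) = (586.5151 − 557.5) / (588.8 − 557.5) = 29.0151 / 31.3 = 0.92700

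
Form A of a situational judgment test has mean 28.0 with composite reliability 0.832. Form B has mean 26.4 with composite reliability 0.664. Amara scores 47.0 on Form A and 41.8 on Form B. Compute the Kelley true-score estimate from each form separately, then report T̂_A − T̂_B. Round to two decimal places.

7.18

T̂_A = 0.832(47.0) + 0.168(28.0) = 43.8080
T̂_B = 0.664(41.8) + 0.336(26.4) = 36.6256
T̂_A − T̂_B = 7.1824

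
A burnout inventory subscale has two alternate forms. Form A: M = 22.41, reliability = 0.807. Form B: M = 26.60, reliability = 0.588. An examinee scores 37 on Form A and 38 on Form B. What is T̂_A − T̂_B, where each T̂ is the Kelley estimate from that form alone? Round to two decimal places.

0.88

T̂_A = 0.807(37) + 0.193(22.41) = 34.1841
T̂_B = 0.588(38) + 0.412(26.60) = 33.3032
T̂_A − T̂_B = 0.8809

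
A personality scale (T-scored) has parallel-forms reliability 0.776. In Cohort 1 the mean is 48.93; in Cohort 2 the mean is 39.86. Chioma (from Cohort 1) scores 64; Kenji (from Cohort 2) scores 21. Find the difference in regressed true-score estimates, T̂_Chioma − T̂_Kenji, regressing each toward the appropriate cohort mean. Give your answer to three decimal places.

35.400

T̂_Chioma = 0.776(64) + 0.224(48.93) = 60.62432
T̂_Kenji = 0.776(21) + 0.224(39.86) = 25.22464
Difference = 60.62432 − 25.22464 = 35.39968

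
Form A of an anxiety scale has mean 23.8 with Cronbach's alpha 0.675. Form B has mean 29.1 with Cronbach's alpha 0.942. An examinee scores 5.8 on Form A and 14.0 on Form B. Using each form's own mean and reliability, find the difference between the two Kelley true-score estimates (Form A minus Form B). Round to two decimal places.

T̂_A = 0.675(5.8) + 0.325(23.8) = 11.6500
T̂_B = 0.942(14.0) + 0.058(29.1) = 14.8758
T̂_A − T̂_B = -3.2258

-3.23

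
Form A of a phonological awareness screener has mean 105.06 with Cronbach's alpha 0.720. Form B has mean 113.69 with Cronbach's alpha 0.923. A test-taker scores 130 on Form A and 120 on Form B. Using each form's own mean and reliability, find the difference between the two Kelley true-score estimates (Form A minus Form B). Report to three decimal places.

3.503

T̂_A = 0.720(130) + 0.280(105.06) = 123.01680
T̂_B = 0.923(120) + 0.077(113.69) = 119.51413
T̂_A − T̂_B = 3.50267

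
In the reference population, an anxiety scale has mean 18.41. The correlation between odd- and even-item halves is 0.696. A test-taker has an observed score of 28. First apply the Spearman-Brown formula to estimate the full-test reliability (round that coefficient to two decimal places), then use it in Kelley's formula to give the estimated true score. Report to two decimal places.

26.27

Spearman-Brown: ρ = 2r/(1 + r) = 2(0.696)/(1 + 0.696) = 1.3920/1.696 = 0.8208 → 0.82
T̂ = 0.82(28) + 0.18(18.41) = 22.96 + 3.3138 = 26.274 → 26.27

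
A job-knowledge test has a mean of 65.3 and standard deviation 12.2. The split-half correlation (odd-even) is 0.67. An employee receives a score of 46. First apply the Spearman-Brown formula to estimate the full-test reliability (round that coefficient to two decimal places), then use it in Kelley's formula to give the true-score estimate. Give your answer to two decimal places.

Spearman-Brown: ρ = 2r/(1 + r) = 2(0.67)/(1 + 0.67) = 1.340/1.67 = 0.8024 → 0.80
Weight the observed score by reliability and the mean by (1 − reliability): T̂ = 0.80·46 + 0.20·65.3 = 36.80 + 13.060 = 49.860.

49.86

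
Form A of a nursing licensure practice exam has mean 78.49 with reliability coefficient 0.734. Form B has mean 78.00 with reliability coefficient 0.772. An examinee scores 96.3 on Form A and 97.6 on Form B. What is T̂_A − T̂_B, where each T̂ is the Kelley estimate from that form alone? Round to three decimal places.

T̂_A = 0.734(96.3) + 0.266(78.49) = 91.56254
T̂_B = 0.772(97.6) + 0.228(78.00) = 93.13120
T̂_A − T̂_B = -1.56866

-1.569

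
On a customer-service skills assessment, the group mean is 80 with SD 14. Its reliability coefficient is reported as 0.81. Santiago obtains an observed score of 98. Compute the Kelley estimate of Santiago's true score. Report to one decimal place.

T̂ = 0.81(98) + 0.19(80) = 79.38 + 15.20 = 94.58 → 94.6

94.6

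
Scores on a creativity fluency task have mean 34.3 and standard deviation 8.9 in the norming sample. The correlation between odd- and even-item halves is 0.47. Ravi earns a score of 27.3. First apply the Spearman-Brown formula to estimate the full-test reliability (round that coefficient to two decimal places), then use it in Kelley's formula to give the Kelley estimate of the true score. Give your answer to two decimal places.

Spearman-Brown: ρ = 2r/(1 + r) = 2(0.47)/(1 + 0.47) = 0.940/1.47 = 0.6395 → 0.64
Weight the observed score by reliability and the mean by (1 − reliability): T̂ = 0.64·27.3 + 0.36·34.3 = 17.472 + 12.348 = 29.820.

29.82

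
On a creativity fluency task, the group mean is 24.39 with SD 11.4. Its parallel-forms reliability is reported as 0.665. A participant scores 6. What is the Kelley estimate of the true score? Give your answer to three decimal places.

T̂ = ρX + (1 − ρ)μ
  = 0.665 × 6 + 0.335 × 24.39
  = 3.990 + 8.17065
  = 12.1607
  ≈ 12.161

12.161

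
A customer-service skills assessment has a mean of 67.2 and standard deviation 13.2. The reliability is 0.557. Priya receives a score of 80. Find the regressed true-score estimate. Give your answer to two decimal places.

T̂ = ρX + (1 − ρ)μ
  = 0.557 × 80 + 0.443 × 67.2
  = 44.560 + 29.7696
  = 74.330
  ≈ 74.33

74.33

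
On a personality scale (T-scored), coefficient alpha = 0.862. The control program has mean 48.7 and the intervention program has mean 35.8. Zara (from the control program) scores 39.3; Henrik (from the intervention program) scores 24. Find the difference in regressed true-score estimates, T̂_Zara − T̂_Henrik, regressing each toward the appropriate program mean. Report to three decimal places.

14.969

T̂_Zara = 0.862(39.3) + 0.138(48.7) = 40.59720
T̂_Henrik = 0.862(24) + 0.138(35.8) = 25.62840
Difference = 40.59720 − 25.62840 = 14.96880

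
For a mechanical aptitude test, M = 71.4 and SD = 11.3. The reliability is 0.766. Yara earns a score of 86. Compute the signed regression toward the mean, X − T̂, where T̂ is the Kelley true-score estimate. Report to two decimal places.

T̂ = 0.766(86) + 0.234(71.4) = 65.876 + 16.7076 = 82.5836 → 82.584
X − T̂ = 86 − 82.584 = 3.416 → 3.42

3.42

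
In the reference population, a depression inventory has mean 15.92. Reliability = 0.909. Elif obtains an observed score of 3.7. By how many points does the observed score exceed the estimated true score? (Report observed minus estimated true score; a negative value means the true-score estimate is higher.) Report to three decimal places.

T̂ = 0.909(3.7) + 0.091(15.92) = 3.3633 + 1.44872 = 4.81202 → 4.8120
X − T̂ = 3.7 − 4.8120 = -1.1120 → -1.112

-1.112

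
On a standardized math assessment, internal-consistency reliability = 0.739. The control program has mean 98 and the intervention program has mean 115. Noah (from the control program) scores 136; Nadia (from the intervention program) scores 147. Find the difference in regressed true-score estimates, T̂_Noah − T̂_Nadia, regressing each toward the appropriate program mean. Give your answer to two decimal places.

-12.57

T̂_Noah = 0.739(136) + 0.261(98) = 126.0820
T̂_Nadia = 0.739(147) + 0.261(115) = 138.6480
Difference = 126.0820 − 138.6480 = -12.5660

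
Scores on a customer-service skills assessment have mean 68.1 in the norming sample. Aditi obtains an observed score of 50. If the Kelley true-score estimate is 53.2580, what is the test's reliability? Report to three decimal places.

T̂ = ρX + (1 − ρ)μ  ⇒  T̂ − μ = ρ(X − μ)
ρ = (T̂ − μ)/(X − μ) = (53.2580 − 68.1) / (50 − 68.1) = -14.8420 / -18.1 = 0.82000

0.820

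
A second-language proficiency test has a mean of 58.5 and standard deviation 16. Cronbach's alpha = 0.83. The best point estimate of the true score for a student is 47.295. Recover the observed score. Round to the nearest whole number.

T̂ = ρX + (1 − ρ)μ  ⇒  X = (T̂ − (1 − ρ)μ) / ρ
X = (47.295 − 0.17 × 58.5) / 0.83 = (47.295 − 9.945) / 0.83 = 37.350 / 0.83 = 45.00

45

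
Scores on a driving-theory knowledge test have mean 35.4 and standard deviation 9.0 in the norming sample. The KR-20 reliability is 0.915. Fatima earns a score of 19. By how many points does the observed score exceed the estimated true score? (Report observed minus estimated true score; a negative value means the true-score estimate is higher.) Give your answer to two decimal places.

-1.39

Weight the observed score by reliability and the mean by (1 − reliability): T̂ = 0.915·19 + 0.085·35.4 = 17.385 + 3.0090 = 20.3940.
X − T̂ = 19 − 20.394 = -1.394 → -1.39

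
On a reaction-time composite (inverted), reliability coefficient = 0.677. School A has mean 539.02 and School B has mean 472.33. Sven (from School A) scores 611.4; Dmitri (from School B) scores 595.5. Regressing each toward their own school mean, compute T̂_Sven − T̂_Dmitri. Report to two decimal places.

32.31

T̂_Sven = 0.677(611.4) + 0.323(539.02) = 588.0213
T̂_Dmitri = 0.677(595.5) + 0.323(472.33) = 555.7161
Difference = 588.0213 − 555.7161 = 32.3052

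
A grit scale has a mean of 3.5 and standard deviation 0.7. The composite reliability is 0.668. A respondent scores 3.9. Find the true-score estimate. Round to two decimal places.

3.77

T̂ = ρX + (1 − ρ)μ
  = 0.668 × 3.9 + 0.332 × 3.5
  = 2.6052 + 1.1620
  = 3.767
  ≈ 3.77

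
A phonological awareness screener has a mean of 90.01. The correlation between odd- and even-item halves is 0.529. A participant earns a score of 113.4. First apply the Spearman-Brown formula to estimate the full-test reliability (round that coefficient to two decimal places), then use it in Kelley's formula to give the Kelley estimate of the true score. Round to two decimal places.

Spearman-Brown: ρ = 2r/(1 + r) = 2(0.529)/(1 + 0.529) = 1.0580/1.529 = 0.6920 → 0.69
T̂ = 0.69(113.4) + 0.31(90.01) = 78.246 + 27.9031 = 106.149 → 106.15

106.15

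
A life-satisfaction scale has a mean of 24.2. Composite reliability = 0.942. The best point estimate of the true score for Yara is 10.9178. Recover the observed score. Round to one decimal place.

T̂ = ρX + (1 − ρ)μ  ⇒  X = (T̂ − (1 − ρ)μ) / ρ
X = (10.9178 − 0.058 × 24.2) / 0.942 = (10.9178 − 1.4036) / 0.942 = 9.5142 / 0.942 = 10.100

10.1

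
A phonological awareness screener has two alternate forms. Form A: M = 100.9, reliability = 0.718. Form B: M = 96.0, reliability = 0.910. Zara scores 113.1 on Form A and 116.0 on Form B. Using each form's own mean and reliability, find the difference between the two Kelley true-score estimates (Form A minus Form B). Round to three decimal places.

-4.540

T̂_A = 0.718(113.1) + 0.282(100.9) = 109.65960
T̂_B = 0.910(116.0) + 0.090(96.0) = 114.20000
T̂_A − T̂_B = -4.54040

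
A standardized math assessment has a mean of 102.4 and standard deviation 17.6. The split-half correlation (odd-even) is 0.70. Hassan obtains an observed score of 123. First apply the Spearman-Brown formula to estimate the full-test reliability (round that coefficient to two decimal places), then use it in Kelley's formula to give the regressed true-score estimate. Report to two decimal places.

Spearman-Brown: ρ = 2r/(1 + r) = 2(0.70)/(1 + 0.70) = 1.400/1.70 = 0.8235 → 0.82
T̂ = ρX + (1 − ρ)μ
  = 0.82 × 123 + 0.18 × 102.4
  = 100.86 + 18.432
  = 119.292
  ≈ 119.29

119.29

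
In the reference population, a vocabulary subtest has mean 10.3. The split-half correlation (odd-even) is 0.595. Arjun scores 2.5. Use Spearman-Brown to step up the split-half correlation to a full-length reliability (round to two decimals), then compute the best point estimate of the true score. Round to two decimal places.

4.45

Spearman-Brown: ρ = 2r/(1 + r) = 2(0.595)/(1 + 0.595) = 1.1900/1.595 = 0.7461 → 0.75
Weight the observed score by reliability and the mean by (1 − reliability): T̂ = 0.75·2.5 + 0.25·10.3 = 1.875 + 2.575 = 4.450.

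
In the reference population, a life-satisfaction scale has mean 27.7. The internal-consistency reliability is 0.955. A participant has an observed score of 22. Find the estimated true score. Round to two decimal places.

22.26

T̂ = 0.955(22) + 0.045(27.7) = 21.010 + 1.2465 = 22.256 → 22.26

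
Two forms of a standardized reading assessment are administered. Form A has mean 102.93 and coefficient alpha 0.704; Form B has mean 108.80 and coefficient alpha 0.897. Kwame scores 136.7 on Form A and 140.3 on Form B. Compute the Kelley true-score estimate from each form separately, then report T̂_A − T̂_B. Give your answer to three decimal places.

T̂_A = 0.704(136.7) + 0.296(102.93) = 126.70408
T̂_B = 0.897(140.3) + 0.103(108.80) = 137.05550
T̂_A − T̂_B = -10.35142

-10.351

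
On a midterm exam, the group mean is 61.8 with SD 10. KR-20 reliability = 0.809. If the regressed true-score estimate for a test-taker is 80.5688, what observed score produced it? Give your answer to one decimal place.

85.0

T̂ = ρX + (1 − ρ)μ  ⇒  X = (T̂ − (1 − ρ)μ) / ρ
X = (80.5688 − 0.191 × 61.8) / 0.809 = (80.5688 − 11.8038) / 0.809 = 68.7650 / 0.809 = 85.000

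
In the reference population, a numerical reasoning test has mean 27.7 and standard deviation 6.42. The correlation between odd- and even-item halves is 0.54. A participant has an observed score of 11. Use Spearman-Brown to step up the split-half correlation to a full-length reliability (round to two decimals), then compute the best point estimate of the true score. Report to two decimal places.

16.01

Spearman-Brown: ρ = 2r/(1 + r) = 2(0.54)/(1 + 0.54) = 1.080/1.54 = 0.7013 → 0.70
Kelley's formula gives T̂ = 0.70·11 + 0.30·27.7 = 7.70 + 8.310 = 16.010.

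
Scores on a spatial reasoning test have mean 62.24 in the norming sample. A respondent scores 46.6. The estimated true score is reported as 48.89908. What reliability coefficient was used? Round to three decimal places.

T̂ = ρX + (1 − ρ)μ  ⇒  T̂ − μ = ρ(X − μ)
ρ = (T̂ − μ)/(X − μ) = (48.89908 − 62.24) / (46.6 − 62.24) = -13.34092 / -15.64 = 0.85300

0.853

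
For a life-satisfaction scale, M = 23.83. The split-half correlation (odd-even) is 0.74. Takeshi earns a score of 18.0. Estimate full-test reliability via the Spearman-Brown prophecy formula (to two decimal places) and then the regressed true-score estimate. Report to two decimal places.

Spearman-Brown: ρ = 2r/(1 + r) = 2(0.74)/(1 + 0.74) = 1.480/1.74 = 0.8506 → 0.85
T̂ = 0.85(18.0) + 0.15(23.83) = 15.300 + 3.5745 = 18.874 → 18.87

18.87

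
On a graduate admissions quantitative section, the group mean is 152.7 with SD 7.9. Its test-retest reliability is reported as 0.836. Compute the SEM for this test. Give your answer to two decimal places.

3.20

SEM = SD · √(1 − ρ) = 7.9 × √0.164 = 7.9 × 0.4050 = 3.199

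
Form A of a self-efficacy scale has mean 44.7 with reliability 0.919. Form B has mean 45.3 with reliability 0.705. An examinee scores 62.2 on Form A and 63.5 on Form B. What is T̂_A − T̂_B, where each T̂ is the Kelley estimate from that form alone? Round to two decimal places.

T̂_A = 0.919(62.2) + 0.081(44.7) = 60.7825
T̂_B = 0.705(63.5) + 0.295(45.3) = 58.1310
T̂_A − T̂_B = 2.6515

2.65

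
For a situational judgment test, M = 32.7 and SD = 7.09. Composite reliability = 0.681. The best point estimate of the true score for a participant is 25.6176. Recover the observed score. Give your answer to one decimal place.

T̂ = ρX + (1 − ρ)μ  ⇒  X = (T̂ − (1 − ρ)μ) / ρ
X = (25.6176 − 0.319 × 32.7) / 0.681 = (25.6176 − 10.4313) / 0.681 = 15.1863 / 0.681 = 22.300

22.3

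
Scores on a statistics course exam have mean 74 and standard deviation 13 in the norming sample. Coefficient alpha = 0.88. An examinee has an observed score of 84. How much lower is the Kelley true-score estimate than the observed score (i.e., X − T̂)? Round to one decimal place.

1.2

T̂ = 0.88(84) + 0.12(74) = 73.92 + 8.88 = 82.800 → 82.80
X − T̂ = 84 − 82.80 = 1.20 → 1.2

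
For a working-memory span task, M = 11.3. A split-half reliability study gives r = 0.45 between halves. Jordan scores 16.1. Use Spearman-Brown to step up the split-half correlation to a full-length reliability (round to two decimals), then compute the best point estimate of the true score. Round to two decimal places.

14.28

Spearman-Brown: ρ = 2r/(1 + r) = 2(0.45)/(1 + 0.45) = 0.900/1.45 = 0.6207 → 0.62
Kelley's formula gives T̂ = 0.62·16.1 + 0.38·11.3 = 9.982 + 4.294 = 14.276.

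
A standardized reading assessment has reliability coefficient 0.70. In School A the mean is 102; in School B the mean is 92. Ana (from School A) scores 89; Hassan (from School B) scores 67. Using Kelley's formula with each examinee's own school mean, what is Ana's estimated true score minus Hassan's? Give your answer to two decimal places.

18.40

T̂_Ana = 0.70(89) + 0.30(102) = 92.9000
T̂_Hassan = 0.70(67) + 0.30(92) = 74.5000
Difference = 92.9000 − 74.5000 = 18.4000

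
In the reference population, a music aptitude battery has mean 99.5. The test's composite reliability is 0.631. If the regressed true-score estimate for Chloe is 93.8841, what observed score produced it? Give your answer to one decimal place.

90.6

T̂ = ρX + (1 − ρ)μ  ⇒  X = (T̂ − (1 − ρ)μ) / ρ
X = (93.8841 − 0.369 × 99.5) / 0.631 = (93.8841 − 36.7155) / 0.631 = 57.1686 / 0.631 = 90.600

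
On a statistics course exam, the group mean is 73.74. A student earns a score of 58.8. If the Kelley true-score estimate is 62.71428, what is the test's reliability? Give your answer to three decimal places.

0.738

T̂ = ρX + (1 − ρ)μ  ⇒  T̂ − μ = ρ(X − μ)
ρ = (T̂ − μ)/(X − μ) = (62.71428 − 73.74) / (58.8 − 73.74) = -11.02572 / -14.94 = 0.73800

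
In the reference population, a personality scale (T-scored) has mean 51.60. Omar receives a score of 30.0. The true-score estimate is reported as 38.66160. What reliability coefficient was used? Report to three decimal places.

0.599

T̂ = ρX + (1 − ρ)μ  ⇒  T̂ − μ = ρ(X − μ)
ρ = (T̂ − μ)/(X − μ) = (38.66160 − 51.60) / (30.0 − 51.60) = -12.93840 / -21.60 = 0.59900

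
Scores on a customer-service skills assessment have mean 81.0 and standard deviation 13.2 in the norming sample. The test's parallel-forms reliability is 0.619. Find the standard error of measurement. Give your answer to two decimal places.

8.15

SEM = SD · √(1 − ρ) = 13.2 × √0.381 = 13.2 × 0.6173 = 8.148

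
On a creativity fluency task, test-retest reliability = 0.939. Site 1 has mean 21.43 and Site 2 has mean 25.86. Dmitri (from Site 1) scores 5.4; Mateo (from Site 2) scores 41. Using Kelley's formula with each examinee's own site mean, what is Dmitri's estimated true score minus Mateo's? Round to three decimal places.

T̂_Dmitri = 0.939(5.4) + 0.061(21.43) = 6.37783
T̂_Mateo = 0.939(41) + 0.061(25.86) = 40.07646
Difference = 6.37783 − 40.07646 = -33.69863

-33.699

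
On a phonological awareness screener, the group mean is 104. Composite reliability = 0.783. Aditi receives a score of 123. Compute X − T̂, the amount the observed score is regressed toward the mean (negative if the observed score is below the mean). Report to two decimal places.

4.12

T̂ = ρX + (1 − ρ)μ
  = 0.783 × 123 + 0.217 × 104
  = 96.309 + 22.568
  = 118.8770
  ≈ 118.877
X − T̂ = 123 − 118.877 = 4.123 → 4.12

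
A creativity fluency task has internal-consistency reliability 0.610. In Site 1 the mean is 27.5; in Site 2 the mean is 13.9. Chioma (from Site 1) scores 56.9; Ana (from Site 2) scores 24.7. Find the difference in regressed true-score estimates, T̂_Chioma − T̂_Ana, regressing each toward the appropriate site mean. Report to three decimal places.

T̂_Chioma = 0.610(56.9) + 0.390(27.5) = 45.43400
T̂_Ana = 0.610(24.7) + 0.390(13.9) = 20.48800
Difference = 45.43400 − 20.48800 = 24.94600

24.946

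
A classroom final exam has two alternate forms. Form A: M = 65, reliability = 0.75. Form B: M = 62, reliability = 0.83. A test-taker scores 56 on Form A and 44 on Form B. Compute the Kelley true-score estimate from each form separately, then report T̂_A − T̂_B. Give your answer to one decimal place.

11.2

T̂_A = 0.75(56) + 0.25(65) = 58.250
T̂_B = 0.83(44) + 0.17(62) = 47.060
T̂_A − T̂_B = 11.190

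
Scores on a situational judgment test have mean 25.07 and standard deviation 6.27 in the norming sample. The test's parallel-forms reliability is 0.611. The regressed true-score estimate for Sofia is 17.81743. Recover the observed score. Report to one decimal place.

T̂ = ρX + (1 − ρ)μ  ⇒  X = (T̂ − (1 − ρ)μ) / ρ
X = (17.81743 − 0.389 × 25.07) / 0.611 = (17.81743 − 9.75223) / 0.611 = 8.06520 / 0.611 = 13.200

13.2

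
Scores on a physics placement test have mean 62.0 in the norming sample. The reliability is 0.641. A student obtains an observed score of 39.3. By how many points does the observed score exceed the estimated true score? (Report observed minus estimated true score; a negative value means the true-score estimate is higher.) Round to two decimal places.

Weight the observed score by reliability and the mean by (1 − reliability): T̂ = 0.641·39.3 + 0.359·62.0 = 25.1913 + 22.2580 = 47.4493.
X − T̂ = 39.3 − 47.449 = -8.149 → -8.15

-8.15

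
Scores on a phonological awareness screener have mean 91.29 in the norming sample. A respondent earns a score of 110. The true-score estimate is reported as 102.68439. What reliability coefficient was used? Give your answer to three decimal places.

0.609

T̂ = ρX + (1 − ρ)μ  ⇒  T̂ − μ = ρ(X − μ)
ρ = (T̂ − μ)/(X − μ) = (102.68439 − 91.29) / (110 − 91.29) = 11.39439 / 18.71 = 0.60900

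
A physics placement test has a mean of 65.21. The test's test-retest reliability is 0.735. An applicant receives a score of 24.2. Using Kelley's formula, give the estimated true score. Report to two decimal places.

35.07

T̂ = 0.735(24.2) + 0.265(65.21) = 17.7870 + 17.28065 = 35.068 → 35.07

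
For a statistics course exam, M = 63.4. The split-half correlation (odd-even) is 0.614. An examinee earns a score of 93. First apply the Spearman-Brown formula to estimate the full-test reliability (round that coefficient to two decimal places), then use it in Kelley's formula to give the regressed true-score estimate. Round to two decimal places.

85.90

Spearman-Brown: ρ = 2r/(1 + r) = 2(0.614)/(1 + 0.614) = 1.2280/1.614 = 0.7608 → 0.76
T̂ = 0.76(93) + 0.24(63.4) = 70.68 + 15.216 = 85.896 → 85.90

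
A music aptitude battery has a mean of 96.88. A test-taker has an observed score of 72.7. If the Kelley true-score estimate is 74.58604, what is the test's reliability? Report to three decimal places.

T̂ = ρX + (1 − ρ)μ  ⇒  T̂ − μ = ρ(X − μ)
ρ = (T̂ − μ)/(X − μ) = (74.58604 − 96.88) / (72.7 − 96.88) = -22.29396 / -24.18 = 0.92200

0.922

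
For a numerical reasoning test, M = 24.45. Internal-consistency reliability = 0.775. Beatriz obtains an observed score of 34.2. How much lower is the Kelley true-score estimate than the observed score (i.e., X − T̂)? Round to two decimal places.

Regress the observed score toward the mean by the unreliability: T̂ = 0.775·34.2 + 0.225·24.45 = 26.5050 + 5.50125 = 32.0063.
X − T̂ = 34.2 − 32.006 = 2.194 → 2.19

2.19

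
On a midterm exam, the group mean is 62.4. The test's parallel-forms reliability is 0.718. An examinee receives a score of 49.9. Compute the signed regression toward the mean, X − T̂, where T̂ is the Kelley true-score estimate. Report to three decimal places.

-3.525

Weight the observed score by reliability and the mean by (1 − reliability): T̂ = 0.718·49.9 + 0.282·62.4 = 35.8282 + 17.5968 = 53.42500.
X − T̂ = 49.9 − 53.4250 = -3.5250 → -3.525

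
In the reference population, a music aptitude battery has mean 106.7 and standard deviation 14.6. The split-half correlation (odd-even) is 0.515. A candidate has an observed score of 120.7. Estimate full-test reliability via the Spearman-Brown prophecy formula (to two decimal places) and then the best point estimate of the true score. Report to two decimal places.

116.22

Spearman-Brown: ρ = 2r/(1 + r) = 2(0.515)/(1 + 0.515) = 1.0300/1.515 = 0.6799 → 0.68
Weight the observed score by reliability and the mean by (1 − reliability): T̂ = 0.68·120.7 + 0.32·106.7 = 82.076 + 34.144 = 116.220.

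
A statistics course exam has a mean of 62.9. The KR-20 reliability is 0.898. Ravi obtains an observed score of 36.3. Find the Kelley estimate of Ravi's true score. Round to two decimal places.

39.01

T̂ = ρX + (1 − ρ)μ
  = 0.898 × 36.3 + 0.102 × 62.9
  = 32.5974 + 6.4158
  = 39.013
  ≈ 39.01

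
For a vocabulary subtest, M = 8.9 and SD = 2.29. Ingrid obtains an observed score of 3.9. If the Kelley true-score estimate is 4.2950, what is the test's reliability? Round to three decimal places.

0.921

T̂ = ρX + (1 − ρ)μ  ⇒  T̂ − μ = ρ(X − μ)
ρ = (T̂ − μ)/(X − μ) = (4.2950 − 8.9) / (3.9 − 8.9) = -4.6050 / -5.0 = 0.92100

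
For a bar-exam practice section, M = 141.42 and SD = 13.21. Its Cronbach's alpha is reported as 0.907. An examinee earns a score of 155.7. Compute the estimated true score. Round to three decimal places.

T̂ = 0.907(155.7) + 0.093(141.42) = 141.2199 + 13.15206 = 154.3720 → 154.372

154.372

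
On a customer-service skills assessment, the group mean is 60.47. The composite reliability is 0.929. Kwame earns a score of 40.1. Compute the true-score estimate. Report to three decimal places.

41.546

T̂ = 0.929(40.1) + 0.071(60.47) = 37.2529 + 4.29337 = 41.5463 → 41.546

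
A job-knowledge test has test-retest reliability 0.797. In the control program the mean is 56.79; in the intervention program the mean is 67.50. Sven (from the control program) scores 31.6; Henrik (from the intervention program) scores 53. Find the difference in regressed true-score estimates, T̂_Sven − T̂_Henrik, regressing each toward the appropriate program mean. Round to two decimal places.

-19.23

T̂_Sven = 0.797(31.6) + 0.203(56.79) = 36.7136
T̂_Henrik = 0.797(53) + 0.203(67.50) = 55.9435
Difference = 36.7136 − 55.9435 = -19.2299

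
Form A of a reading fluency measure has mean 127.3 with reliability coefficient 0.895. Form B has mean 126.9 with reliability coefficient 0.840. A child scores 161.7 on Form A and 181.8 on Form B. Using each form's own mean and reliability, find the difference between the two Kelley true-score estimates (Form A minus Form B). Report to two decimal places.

-14.93

T̂_A = 0.895(161.7) + 0.105(127.3) = 158.0880
T̂_B = 0.840(181.8) + 0.160(126.9) = 173.0160
T̂_A − T̂_B = -14.9280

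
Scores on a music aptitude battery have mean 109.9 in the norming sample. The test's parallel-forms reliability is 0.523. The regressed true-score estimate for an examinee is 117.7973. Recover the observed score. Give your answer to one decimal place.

T̂ = ρX + (1 − ρ)μ  ⇒  X = (T̂ − (1 − ρ)μ) / ρ
X = (117.7973 − 0.477 × 109.9) / 0.523 = (117.7973 − 52.4223) / 0.523 = 65.3750 / 0.523 = 125.000

125.0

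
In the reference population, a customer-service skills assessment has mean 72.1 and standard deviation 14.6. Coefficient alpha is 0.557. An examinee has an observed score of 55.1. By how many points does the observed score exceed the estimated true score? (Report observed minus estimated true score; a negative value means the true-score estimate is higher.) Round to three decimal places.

T̂ = ρX + (1 − ρ)μ
  = 0.557 × 55.1 + 0.443 × 72.1
  = 30.6907 + 31.9403
  = 62.63100
  ≈ 62.6310
X − T̂ = 55.1 − 62.6310 = -7.5310 → -7.531

-7.531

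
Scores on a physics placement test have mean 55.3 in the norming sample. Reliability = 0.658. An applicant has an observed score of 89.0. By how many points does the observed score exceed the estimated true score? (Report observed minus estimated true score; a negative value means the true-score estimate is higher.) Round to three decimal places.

T̂ = 0.658(89.0) + 0.342(55.3) = 58.5620 + 18.9126 = 77.47460 → 77.4746
X − T̂ = 89.0 − 77.4746 = 11.5254 → 11.525

11.525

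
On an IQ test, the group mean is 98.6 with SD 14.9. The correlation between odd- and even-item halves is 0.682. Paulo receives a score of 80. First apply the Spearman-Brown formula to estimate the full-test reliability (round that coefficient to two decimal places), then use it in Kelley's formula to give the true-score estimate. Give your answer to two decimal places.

Spearman-Brown: ρ = 2r/(1 + r) = 2(0.682)/(1 + 0.682) = 1.3640/1.682 = 0.8109 → 0.81
T̂ = ρX + (1 − ρ)μ
  = 0.81 × 80 + 0.19 × 98.6
  = 64.80 + 18.734
  = 83.534
  ≈ 83.53

83.53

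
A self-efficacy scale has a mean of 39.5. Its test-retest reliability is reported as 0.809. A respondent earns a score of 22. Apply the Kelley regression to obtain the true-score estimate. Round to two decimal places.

25.34

T̂ = ρX + (1 − ρ)μ
  = 0.809 × 22 + 0.191 × 39.5
  = 17.798 + 7.5445
  = 25.343
  ≈ 25.34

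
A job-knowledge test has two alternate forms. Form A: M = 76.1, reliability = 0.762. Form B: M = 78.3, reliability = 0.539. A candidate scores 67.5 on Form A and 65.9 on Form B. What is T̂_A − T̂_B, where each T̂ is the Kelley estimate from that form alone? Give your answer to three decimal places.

-2.070

T̂_A = 0.762(67.5) + 0.238(76.1) = 69.54680
T̂_B = 0.539(65.9) + 0.461(78.3) = 71.61640
T̂_A − T̂_B = -2.06960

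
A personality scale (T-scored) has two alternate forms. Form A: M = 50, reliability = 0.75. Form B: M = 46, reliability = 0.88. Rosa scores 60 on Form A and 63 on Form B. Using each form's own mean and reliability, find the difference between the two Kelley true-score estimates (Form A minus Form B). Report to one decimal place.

-3.5

T̂_A = 0.75(60) + 0.25(50) = 57.500
T̂_B = 0.88(63) + 0.12(46) = 60.960
T̂_A − T̂_B = -3.460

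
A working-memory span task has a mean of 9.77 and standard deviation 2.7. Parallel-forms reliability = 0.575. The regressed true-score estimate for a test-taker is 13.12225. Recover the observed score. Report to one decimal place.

T̂ = ρX + (1 − ρ)μ  ⇒  X = (T̂ − (1 − ρ)μ) / ρ
X = (13.12225 − 0.425 × 9.77) / 0.575 = (13.12225 − 4.15225) / 0.575 = 8.97000 / 0.575 = 15.600

15.6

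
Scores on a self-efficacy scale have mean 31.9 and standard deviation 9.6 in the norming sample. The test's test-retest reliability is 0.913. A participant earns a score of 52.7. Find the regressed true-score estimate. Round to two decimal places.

50.89

Regress the observed score toward the mean by the unreliability: T̂ = 0.913·52.7 + 0.087·31.9 = 48.1151 + 2.7753 = 50.890.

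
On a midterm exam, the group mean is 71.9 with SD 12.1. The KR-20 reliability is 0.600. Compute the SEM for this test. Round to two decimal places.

7.65

SEM = SD · √(1 − ρ) = 12.1 × √0.400 = 12.1 × 0.6325 = 7.653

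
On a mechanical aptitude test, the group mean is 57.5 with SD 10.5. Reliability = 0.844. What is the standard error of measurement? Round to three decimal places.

SEM = SD · √(1 − ρ) = 10.5 × √0.156 = 10.5 × 0.3950 = 4.1472

4.147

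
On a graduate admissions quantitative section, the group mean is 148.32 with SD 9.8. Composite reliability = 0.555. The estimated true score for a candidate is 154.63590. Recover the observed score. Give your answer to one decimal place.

159.7

T̂ = ρX + (1 − ρ)μ  ⇒  X = (T̂ − (1 − ρ)μ) / ρ
X = (154.63590 − 0.445 × 148.32) / 0.555 = (154.63590 − 66.00240) / 0.555 = 88.63350 / 0.555 = 159.700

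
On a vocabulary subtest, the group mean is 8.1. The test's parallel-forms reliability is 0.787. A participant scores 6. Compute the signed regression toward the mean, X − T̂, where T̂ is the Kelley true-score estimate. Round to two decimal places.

-0.45

T̂ = ρX + (1 − ρ)μ
  = 0.787 × 6 + 0.213 × 8.1
  = 4.722 + 1.7253
  = 6.4473
  ≈ 6.447
X − T̂ = 6 − 6.447 = -0.447 → -0.45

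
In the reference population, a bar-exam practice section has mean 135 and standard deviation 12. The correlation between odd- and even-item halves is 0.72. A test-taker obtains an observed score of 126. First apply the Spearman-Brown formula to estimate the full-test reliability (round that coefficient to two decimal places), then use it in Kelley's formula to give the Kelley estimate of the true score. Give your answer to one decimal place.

127.4

Spearman-Brown: ρ = 2r/(1 + r) = 2(0.72)/(1 + 0.72) = 1.440/1.72 = 0.8372 → 0.84
T̂ = ρX + (1 − ρ)μ
  = 0.84 × 126 + 0.16 × 135
  = 105.84 + 21.60
  = 127.44
  ≈ 127.4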